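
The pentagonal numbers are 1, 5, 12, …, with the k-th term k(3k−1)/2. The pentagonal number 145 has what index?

10

Set n(3n−1)/2 = 145, giving 3n² − n − 290 = 0.
The discriminant is 1 + 24·145 = 3481, and √3481 = 59.
So n = (1 + 59) / 6 = 60/6 = 10.
Check: 10·(3·10 − 1)/2 = 145. ✓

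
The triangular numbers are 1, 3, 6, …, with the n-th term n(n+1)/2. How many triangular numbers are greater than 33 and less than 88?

5

The n-th triangular number is n(n+1)/2.
Smallest index with value > 33: n = 8 (giving 36).
Largest index with value < 88: n = 12 (giving 78).
Indices 8 through 12: 5 terms.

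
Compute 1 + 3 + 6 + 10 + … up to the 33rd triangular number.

Σ i(i+1)/2 = (Σi² + Σi) / 2 over i = 1..33.
Σi = 561 and Σi² = 12529.
(1·12529 + 1·561) / 2 = 13090/2 = 6545.

6545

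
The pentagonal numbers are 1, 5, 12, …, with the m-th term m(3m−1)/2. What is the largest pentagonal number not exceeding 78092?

77862

Solve n(3n−1)/2 ≤ 78092 for integer n.
n = 228 gives 77862 ≤ 78092, while n = 229 gives 78547 > 78092; so the answer is 77862.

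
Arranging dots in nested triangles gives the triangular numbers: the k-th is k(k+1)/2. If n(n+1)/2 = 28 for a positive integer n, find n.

Set n(n+1)/2 = 28, giving n² + n − 56 = 0.
The discriminant is 1 + 8·28 = 225, and √225 = 15.
So n = (-1 + 15) / 2 = 14/2 = 7.

7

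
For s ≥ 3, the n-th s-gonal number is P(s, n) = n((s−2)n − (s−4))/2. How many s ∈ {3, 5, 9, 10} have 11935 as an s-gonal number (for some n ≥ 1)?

2

s = 3: P(3, 154) = 11935. ✓
s = 5: P(5, 89) = 11837 and P(5, 90) = 12105; 11935 is not s-gonal.
s = 9: P(9, 58) = 11629 and P(9, 59) = 12036; 11935 is not s-gonal.
s = 10: P(10, 55) = 11935. ✓
Hits: s ∈ {3, 10} → 2.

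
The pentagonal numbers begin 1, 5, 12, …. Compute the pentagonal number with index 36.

36·(3·36 − 1)/2 = 36·107/2 = 1926.

1926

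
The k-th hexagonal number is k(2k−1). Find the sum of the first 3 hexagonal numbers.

22

Σ i(2i−1) = 2Σi² − Σi over i = 1..3.
Σi = 6 and Σi² = 14.
2·14 − 1·6 = 22.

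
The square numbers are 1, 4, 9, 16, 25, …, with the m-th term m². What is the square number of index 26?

26² = 676.

676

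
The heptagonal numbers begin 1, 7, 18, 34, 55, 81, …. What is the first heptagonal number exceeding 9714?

Solve n(5n−3)/2 > 9714 for integer n.
The largest n with value ≤ 9714 is 62 (since 9517 ≤ 9714 < 9828), so the first above is n = 63, value 9828.

9828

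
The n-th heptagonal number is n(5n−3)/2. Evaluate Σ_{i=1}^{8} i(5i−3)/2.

Σ i(5i−3)/2 = (5Σi² − 3Σi) / 2 over i = 1..8.
Σi = 36 and Σi² = 204.
(5·204 − 3·36) / 2 = 912/2 = 456.

456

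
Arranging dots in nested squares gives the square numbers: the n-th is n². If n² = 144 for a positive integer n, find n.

12

We need n² = 144, so n = √144 = 12.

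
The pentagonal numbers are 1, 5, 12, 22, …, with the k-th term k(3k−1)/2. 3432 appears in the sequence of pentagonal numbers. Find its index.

Set n(3n−1)/2 = 3432, giving 3n² − n − 6864 = 0.
The discriminant is 1 + 24·3432 = 82369, and √82369 = 287.
So n = (1 + 287) / 6 = 288/6 = 48.

48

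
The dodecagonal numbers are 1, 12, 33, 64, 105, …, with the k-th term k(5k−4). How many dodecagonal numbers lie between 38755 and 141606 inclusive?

80

The n-th dodecagonal number is n(5n−4).
Smallest index with value ≥ 38755: n = 89 (giving 39249).
Largest index with value ≤ 141606: n = 168 (giving 140448).
Indices 89 through 168: 80 terms.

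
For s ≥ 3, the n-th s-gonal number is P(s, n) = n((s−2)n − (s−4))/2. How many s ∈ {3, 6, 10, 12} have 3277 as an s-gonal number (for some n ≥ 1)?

1

s = 3: P(3, 80) = 3240 and P(3, 81) = 3321; 3277 is not s-gonal.
s = 6: P(6, 40) = 3160 and P(6, 41) = 3321; 3277 is not s-gonal.
s = 10: P(10, 29) = 3277. ✓
s = 12: P(12, 26) = 3276 and P(12, 27) = 3537; 3277 is not s-gonal.
Hits: s ∈ {10} → 1.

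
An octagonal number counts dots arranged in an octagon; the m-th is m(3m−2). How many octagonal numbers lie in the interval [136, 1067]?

12

The n-th octagonal number is n(3n−2).
Smallest index with value ≥ 136: n = 8 (giving 176).
Largest index with value ≤ 1067: n = 19 (giving 1045).
Indices 8 through 19: 12 terms.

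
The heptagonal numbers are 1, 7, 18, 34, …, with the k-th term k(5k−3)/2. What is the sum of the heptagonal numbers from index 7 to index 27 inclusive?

Σ i(5i−3)/2 = (5Σi² − 3Σi) / 2 over i = 7..27.
Σi = 378 − 21 = 357 and Σi² = 6930 − 91 = 6839.
(5·6839 − 3·357) / 2 = 33124/2 = 16562.

16562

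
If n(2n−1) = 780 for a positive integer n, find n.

20

Set n(2n−1) = 780, giving 2n² − n − 780 = 0.
So n = (1 + 79) / 4 = 80/4 = 20.
Check: 20·(2·20 − 1) = 780. ✓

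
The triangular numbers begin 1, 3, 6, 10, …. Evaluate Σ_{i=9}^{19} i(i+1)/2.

Σ i(i+1)/2 = (Σi² + Σi) / 2 over i = 9..19.
Σi = 190 − 36 = 154 and Σi² = 2470 − 204 = 2266.
(1·2266 + 1·154) / 2 = 2420/2 = 1210.

1210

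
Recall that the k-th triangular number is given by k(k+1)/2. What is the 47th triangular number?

1128

The 47th triangular number is n(n+1)/2 with n = 47.
47·48/2 = 2256/2 = 1128.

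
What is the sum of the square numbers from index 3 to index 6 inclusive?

Σ_{i=3}^{6} i² = 91 − 5 = 86.

86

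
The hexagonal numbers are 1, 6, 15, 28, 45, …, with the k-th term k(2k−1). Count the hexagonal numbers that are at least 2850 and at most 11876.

The n-th hexagonal number is n(2n−1).
Smallest index with value ≥ 2850: n = 38 (giving 2850).
Largest index with value ≤ 11876: n = 77 (giving 11781).
Indices 38 through 77: 40 terms.

40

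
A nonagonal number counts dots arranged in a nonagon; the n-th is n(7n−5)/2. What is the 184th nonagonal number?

The 184th nonagonal number is n(7n−5)/2 with n = 184.
184·(7·184 − 5)/2 = 184·1283/2 = 118036.

118036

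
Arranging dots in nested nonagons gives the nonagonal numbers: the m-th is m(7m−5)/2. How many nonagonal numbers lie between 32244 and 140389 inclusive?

The n-th nonagonal number is n(7n−5)/2.
Smallest index with value ≥ 32244: n = 97 (giving 32689).
Largest index with value ≤ 140389: n = 200 (giving 139500).
Indices 97 through 200: 104 terms.

104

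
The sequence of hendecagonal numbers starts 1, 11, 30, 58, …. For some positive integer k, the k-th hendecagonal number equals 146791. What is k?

Set n(9n−7)/2 = 146791, giving 9n² − 7n − 293582 = 0.
The discriminant is 49 + 72·146791 = 10569001, and √10569001 = 3251.
So n = (7 + 3251) / 18 = 3258/18 = 181.

181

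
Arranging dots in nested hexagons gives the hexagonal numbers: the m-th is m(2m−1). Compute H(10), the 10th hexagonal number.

The 10th hexagonal number is n(2n−1) with n = 10.
10·(2·10 − 1) = 10·19 = 190.

190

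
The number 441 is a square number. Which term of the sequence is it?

21

We need n² = 441, so n = √441 = 21.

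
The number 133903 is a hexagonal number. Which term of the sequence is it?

Set n(2n−1) = 133903, giving 2n² − n − 133903 = 0.
The discriminant is 1 + 8·133903 = 1071225, and √1071225 = 1035.
So n = (1 + 1035) / 4 = 1036/4 = 259.
Check: 259·(2·259 − 1) = 133903. ✓

259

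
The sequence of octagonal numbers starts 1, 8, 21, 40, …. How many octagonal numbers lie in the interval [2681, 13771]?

38

The n-th octagonal number is n(3n−2).
Smallest index with value ≥ 2681: n = 31 (giving 2821).
Largest index with value ≤ 13771: n = 68 (giving 13736).
Indices 31 through 68: 38 terms.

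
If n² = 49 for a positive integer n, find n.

7

We need n² = 49, so n = √49 = 7.
Check: 7² = 49. ✓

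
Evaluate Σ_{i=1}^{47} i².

35720

Σ_{i=1}^{47} i² = 47·48·95/6 = 35720.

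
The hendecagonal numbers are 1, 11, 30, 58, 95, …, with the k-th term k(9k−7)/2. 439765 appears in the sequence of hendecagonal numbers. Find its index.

Set n(9n−7)/2 = 439765, giving 9n² − 7n − 879530 = 0.
The discriminant is 49 + 72·439765 = 31663129, and √31663129 = 5627.
So n = (7 + 5627) / 18 = 5634/18 = 313.

313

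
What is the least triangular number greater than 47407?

47586

Solve n(n+1)/2 > 47407 for integer n.
The largest n with value ≤ 47407 is 307 (since 47278 ≤ 47407 < 47586), so the first above is n = 308, value 47586.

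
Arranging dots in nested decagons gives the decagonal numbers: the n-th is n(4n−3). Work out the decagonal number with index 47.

The 47th decagonal number is n(4n−3) with n = 47.
47·(4·47 − 3) = 47·185 = 8695.

8695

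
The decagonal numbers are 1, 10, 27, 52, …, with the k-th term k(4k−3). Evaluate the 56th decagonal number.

The 56th decagonal number is n(4n−3) with n = 56.
56·(4·56 − 3) = 56·221 = 12376.

12376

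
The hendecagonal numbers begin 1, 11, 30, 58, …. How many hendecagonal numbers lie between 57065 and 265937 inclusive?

131

The n-th hendecagonal number is n(9n−7)/2.
Smallest index with value ≥ 57065: n = 113 (giving 57065).
Largest index with value ≤ 265937: n = 243 (giving 264870).
Indices 113 through 243: 131 terms.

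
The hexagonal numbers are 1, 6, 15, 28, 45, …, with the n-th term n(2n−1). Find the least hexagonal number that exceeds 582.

630

Solve n(2n−1) > 582 for integer n.
The largest n with value ≤ 582 is 17 (since 561 ≤ 582 < 630), so the first above is n = 18, value 630.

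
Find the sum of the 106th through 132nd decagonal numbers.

1526301

Σ i(4i−3) = 4Σi² − 3Σi over i = 106..132.
Σi = 8778 − 5565 = 3213 and Σi² = 775390 − 391405 = 383985.
4·383985 − 3·3213 = 1526301.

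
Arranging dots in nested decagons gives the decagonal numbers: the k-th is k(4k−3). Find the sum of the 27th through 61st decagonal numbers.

280700

Σ i(4i−3) = 4Σi² − 3Σi over i = 27..61.
Σi = 1891 − 351 = 1540 and Σi² = 77531 − 6201 = 71330.
4·71330 − 3·1540 = 280700.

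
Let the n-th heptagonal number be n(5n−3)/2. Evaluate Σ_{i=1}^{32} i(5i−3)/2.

27808

Σ i(5i−3)/2 = (5Σi² − 3Σi) / 2 over i = 1..32.
Σi = 528 and Σi² = 11440.
(5·11440 − 3·528) / 2 = 55616/2 = 27808.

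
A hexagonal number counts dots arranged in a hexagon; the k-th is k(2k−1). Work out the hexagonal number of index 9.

153

The 9th hexagonal number is n(2n−1) with n = 9.
9·(2·9 − 1) = 9·17 = 153.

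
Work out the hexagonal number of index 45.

45·(2·45 − 1) = 45·89 = 4005.

4005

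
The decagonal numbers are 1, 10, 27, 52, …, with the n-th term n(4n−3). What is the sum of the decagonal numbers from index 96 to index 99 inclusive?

150950

Σ i(4i−3) = 4Σi² − 3Σi over i = 96..99.
Σi = 4950 − 4560 = 390 and Σi² = 328350 − 290320 = 38030.
4·38030 − 3·390 = 150950.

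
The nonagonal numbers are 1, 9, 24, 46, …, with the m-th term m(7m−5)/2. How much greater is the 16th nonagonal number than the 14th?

205

16·(7·16 − 5)/2 = 856 and 14·(7·14 − 5)/2 = 651.
Difference: 856 − 651 = 205.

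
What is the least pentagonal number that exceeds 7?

Solve n(3n−1)/2 > 7 for integer n.
The largest n with value ≤ 7 is 2 (since 5 ≤ 7 < 12), so the first above is n = 3, value 12.

12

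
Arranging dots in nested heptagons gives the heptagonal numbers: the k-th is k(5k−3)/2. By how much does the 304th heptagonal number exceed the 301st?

4533

304·(5·304 − 3)/2 = 230584 and 301·(5·301 − 3)/2 = 226051.
Difference: 230584 − 226051 = 4533.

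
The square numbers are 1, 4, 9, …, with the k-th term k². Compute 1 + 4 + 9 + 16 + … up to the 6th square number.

91

Σ_{i=1}^{6} i² = 6·7·13/6 = 91.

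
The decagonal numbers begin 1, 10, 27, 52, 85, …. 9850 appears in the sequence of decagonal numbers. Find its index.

Set n(4n−3) = 9850, giving 4n² − 3n − 9850 = 0.
So n = (3 + 397) / 8 = 400/8 = 50.
Check: 50·(4·50 − 3) = 9850. ✓

50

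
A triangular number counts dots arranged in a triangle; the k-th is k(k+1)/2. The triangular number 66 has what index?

11

Set n(n+1)/2 = 66, giving n² + n − 132 = 0.
The discriminant is 1 + 8·66 = 529, and √529 = 23.
So n = (-1 + 23) / 2 = 22/2 = 11.
Check: 11·12/2 = 66. ✓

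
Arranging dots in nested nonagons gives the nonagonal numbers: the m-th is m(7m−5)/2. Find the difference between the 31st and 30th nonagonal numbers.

Consecutive nonagonal numbers differ by 7n − 6: here 7·31 − 6 = 211.

211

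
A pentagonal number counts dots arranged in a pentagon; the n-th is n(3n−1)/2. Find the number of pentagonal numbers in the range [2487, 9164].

The n-th pentagonal number is n(3n−1)/2.
Smallest index with value ≥ 2487: n = 41 (giving 2501).
Largest index with value ≤ 9164: n = 78 (giving 9087).
Indices 41 through 78: 38 terms.

38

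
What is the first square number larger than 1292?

Solve n² > 1292 for integer n.
The largest n with value ≤ 1292 is 35 (since 1225 ≤ 1292 < 1296), so the first above is n = 36, value 1296.

1296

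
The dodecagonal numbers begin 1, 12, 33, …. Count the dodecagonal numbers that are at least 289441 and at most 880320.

180

The n-th dodecagonal number is n(5n−4).
Smallest index with value ≥ 289441: n = 241 (giving 289441).
Largest index with value ≤ 880320: n = 420 (giving 880320).
Indices 241 through 420: 180 terms.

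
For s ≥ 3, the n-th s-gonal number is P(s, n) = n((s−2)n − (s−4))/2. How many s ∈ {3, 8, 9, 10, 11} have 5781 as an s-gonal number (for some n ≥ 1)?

s = 3: P(3, 107) = 5778 and P(3, 108) = 5886; 5781 is not s-gonal.
s = 8: P(8, 44) = 5720 and P(8, 45) = 5985; 5781 is not s-gonal.
s = 9: P(9, 41) = 5781. ✓
s = 10: P(10, 38) = 5662 and P(10, 39) = 5967; 5781 is not s-gonal.
s = 11: P(11, 36) = 5706 and P(11, 37) = 6031; 5781 is not s-gonal.
Hits: s ∈ {9} → 1.

1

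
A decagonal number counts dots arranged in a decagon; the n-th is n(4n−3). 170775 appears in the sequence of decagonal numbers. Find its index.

Set n(4n−3) = 170775, giving 4n² − 3n − 170775 = 0.
The discriminant is 9 + 16·170775 = 2732409, and √2732409 = 1653.
So n = (3 + 1653) / 8 = 1656/8 = 207.

207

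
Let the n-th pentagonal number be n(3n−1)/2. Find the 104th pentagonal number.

16172

The 104th pentagonal number is n(3n−1)/2 with n = 104.
104·(3·104 − 1)/2 = 104·311/2 = 16172.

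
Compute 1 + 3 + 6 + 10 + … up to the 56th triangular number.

30856

Σ i(i+1)/2 = (Σi² + Σi) / 2 over i = 1..56.
Σi = 1596 and Σi² = 60116.
(1·60116 + 1·1596) / 2 = 61712/2 = 30856.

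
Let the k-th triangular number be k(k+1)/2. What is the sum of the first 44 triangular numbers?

15180

Σ i(i+1)/2 = (Σi² + Σi) / 2 over i = 1..44.
Σi = 990 and Σi² = 29370.
(1·29370 + 1·990) / 2 = 30360/2 = 15180.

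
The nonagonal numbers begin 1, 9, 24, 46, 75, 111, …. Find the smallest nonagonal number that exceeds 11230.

Solve n(7n−5)/2 > 11230 for integer n.
The largest n with value ≤ 11230 is 57 (since 11229 ≤ 11230 < 11629), so the first above is n = 58, value 11629.

11629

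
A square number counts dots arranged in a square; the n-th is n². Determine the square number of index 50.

The 50th square number is n² with n = 50.
50² = 2500.

2500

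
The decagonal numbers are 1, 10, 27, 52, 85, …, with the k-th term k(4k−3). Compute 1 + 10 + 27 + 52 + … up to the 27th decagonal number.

26586

Σ i(4i−3) = 4Σi² − 3Σi over i = 1..27.
Σi = 378 and Σi² = 6930.
4·6930 − 3·378 = 26586.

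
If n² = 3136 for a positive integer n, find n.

56

We need n² = 3136, so n = √3136 = 56.
Check: 56² = 3136. ✓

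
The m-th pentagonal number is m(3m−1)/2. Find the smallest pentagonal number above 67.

70

Solve n(3n−1)/2 > 67 for integer n.
The largest n with value ≤ 67 is 6 (since 51 ≤ 67 < 70), so the first above is n = 7, value 70.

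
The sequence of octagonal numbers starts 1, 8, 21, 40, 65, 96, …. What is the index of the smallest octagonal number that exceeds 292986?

Solve n(3n−2) > 292986 for integer n.
The largest n with value ≤ 292986 is 312 (since 291408 ≤ 292986 < 293281), so the first above is n = 313, value 293281.

313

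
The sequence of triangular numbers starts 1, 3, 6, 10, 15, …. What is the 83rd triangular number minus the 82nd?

83

Consecutive triangular numbers differ by n: T_{83} − T_{82} = 83.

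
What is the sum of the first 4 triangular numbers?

Σ i(i+1)/2 = (Σi² + Σi) / 2 over i = 1..4.
Σi = 10 and Σi² = 30.
(1·30 + 1·10) / 2 = 40/2 = 20.

20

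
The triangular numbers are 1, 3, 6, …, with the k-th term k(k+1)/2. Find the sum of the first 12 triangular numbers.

364

Σ i(i+1)/2 = (Σi² + Σi) / 2 over i = 1..12.
Σi = 78 and Σi² = 650.
(1·650 + 1·78) / 2 = 728/2 = 364.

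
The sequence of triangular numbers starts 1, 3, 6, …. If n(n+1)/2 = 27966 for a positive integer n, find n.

Set n(n+1)/2 = 27966, giving n² + n − 55932 = 0.
The discriminant is 1 + 8·27966 = 223729, and √223729 = 473.
So n = (-1 + 473) / 2 = 472/2 = 236.

236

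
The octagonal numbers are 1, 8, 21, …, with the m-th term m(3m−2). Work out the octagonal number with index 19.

1045

19·(3·19 − 2) = 19·55 = 1045.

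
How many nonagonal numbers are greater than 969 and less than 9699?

The n-th nonagonal number is n(7n−5)/2.
Smallest index with value > 969: n = 18 (giving 1089).
Largest index with value < 9699: n = 52 (giving 9334).
Indices 18 through 52: 35 terms.

35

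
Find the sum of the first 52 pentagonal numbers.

Σ i(3i−1)/2 = (3Σi² − Σi) / 2 over i = 1..52.
Σi = 1378 and Σi² = 48230.
(3·48230 − 1·1378) / 2 = 143312/2 = 71656.

71656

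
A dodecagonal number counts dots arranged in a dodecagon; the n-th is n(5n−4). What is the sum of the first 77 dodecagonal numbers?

763763

Σ i(5i−4) = 5Σi² − 4Σi over i = 1..77.
Σi = 3003 and Σi² = 155155.
5·155155 − 4·3003 = 763763.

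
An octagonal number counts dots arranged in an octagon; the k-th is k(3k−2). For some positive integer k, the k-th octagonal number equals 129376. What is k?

208

Set n(3n−2) = 129376, giving 3n² − 2n − 129376 = 0.
So n = (2 + 1246) / 6 = 1248/6 = 208.
Check: 208·(3·208 − 2) = 129376. ✓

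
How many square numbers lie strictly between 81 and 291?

8

The n-th square number is n².
Smallest index with value > 81: n = 10 (giving 100).
Largest index with value < 291: n = 17 (giving 289).
Indices 10 through 17: 8 terms.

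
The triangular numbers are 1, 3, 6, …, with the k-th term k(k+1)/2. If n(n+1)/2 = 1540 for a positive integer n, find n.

55

Set n(n+1)/2 = 1540, giving n² + n − 3080 = 0.
So n = (-1 + 111) / 2 = 110/2 = 55.
Check: 55·56/2 = 1540. ✓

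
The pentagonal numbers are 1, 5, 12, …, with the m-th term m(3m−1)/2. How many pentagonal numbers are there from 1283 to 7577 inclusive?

42

The n-th pentagonal number is n(3n−1)/2.
Smallest index with value ≥ 1283: n = 30 (giving 1335).
Largest index with value ≤ 7577: n = 71 (giving 7526).
Indices 30 through 71: 42 terms.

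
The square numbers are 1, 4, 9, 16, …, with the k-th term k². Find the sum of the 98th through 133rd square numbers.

Σ_{i=98}^{133} i² = 793079 − 308945 = 484134.

484134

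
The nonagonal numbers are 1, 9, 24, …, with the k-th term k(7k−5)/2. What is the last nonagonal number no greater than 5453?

5226

Solve n(7n−5)/2 ≤ 5453 for integer n.
n = 39 gives 5226 ≤ 5453, while n = 40 gives 5500 > 5453; so the answer is 5226.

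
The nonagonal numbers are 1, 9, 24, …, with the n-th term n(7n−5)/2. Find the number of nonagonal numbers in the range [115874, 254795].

88

The n-th nonagonal number is n(7n−5)/2.
Smallest index with value ≥ 115874: n = 183 (giving 116754).
Largest index with value ≤ 254795: n = 270 (giving 254475).
Indices 183 through 270: 88 terms.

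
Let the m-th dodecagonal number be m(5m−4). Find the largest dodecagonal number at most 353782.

352716

Solve n(5n−4) ≤ 353782 for integer n.
n = 266 gives 352716 ≤ 353782, while n = 267 gives 355377 > 353782; so the answer is 352716.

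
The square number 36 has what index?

We need n² = 36, so n = √36 = 6.
Check: 6² = 36. ✓

6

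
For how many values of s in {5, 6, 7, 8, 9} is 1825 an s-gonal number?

s = 5: P(5, 35) = 1820 and P(5, 36) = 1926; 1825 is not s-gonal.
s = 6: P(6, 30) = 1770 and P(6, 31) = 1891; 1825 is not s-gonal.
s = 7: P(7, 27) = 1782 and P(7, 28) = 1918; 1825 is not s-gonal.
s = 8: P(8, 25) = 1825. ✓
s = 9: P(9, 23) = 1794 and P(9, 24) = 1956; 1825 is not s-gonal.
Hits: s ∈ {8} → 1.

1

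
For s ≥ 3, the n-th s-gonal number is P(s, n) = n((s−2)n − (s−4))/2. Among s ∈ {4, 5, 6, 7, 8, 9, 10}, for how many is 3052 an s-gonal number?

s = 4: P(4, 55) = 3025 and P(4, 56) = 3136; 3052 is not s-gonal.
s = 5: P(5, 45) = 3015 and P(5, 46) = 3151; 3052 is not s-gonal.
s = 6: P(6, 39) = 3003 and P(6, 40) = 3160; 3052 is not s-gonal.
s = 7: P(7, 35) = 3010 and P(7, 36) = 3186; 3052 is not s-gonal.
s = 8: P(8, 32) = 3008 and P(8, 33) = 3201; 3052 is not s-gonal.
s = 9: P(9, 29) = 2871 and P(9, 30) = 3075; 3052 is not s-gonal.
s = 10: P(10, 28) = 3052. ✓
Hits: s ∈ {10} → 1.

1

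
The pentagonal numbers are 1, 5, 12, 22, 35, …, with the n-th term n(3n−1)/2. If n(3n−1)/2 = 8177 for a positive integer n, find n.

Set n(3n−1)/2 = 8177, giving 3n² − n − 16354 = 0.
So n = (1 + 443) / 6 = 444/6 = 74.

74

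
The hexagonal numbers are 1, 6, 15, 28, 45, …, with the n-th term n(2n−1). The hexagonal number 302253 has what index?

389

Set n(2n−1) = 302253, giving 2n² − n − 302253 = 0.
The discriminant is 1 + 8·302253 = 2418025, and √2418025 = 1555.
So n = (1 + 1555) / 4 = 1556/4 = 389.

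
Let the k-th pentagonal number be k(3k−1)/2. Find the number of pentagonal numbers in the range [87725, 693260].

439

The n-th pentagonal number is n(3n−1)/2.
Smallest index with value ≥ 87725: n = 242 (giving 87725).
Largest index with value ≤ 693260: n = 680 (giving 693260).
Indices 242 through 680: 439 terms.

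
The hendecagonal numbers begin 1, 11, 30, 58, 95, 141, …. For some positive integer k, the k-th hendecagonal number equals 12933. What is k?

Set n(9n−7)/2 = 12933, giving 9n² − 7n − 25866 = 0.
So n = (7 + 965) / 18 = 972/18 = 54.

54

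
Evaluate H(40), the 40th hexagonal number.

3160

40·(2·40 − 1) = 40·79 = 3160.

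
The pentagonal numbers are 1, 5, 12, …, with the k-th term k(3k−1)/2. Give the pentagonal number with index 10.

145

10·(3·10 − 1)/2 = 10·29/2 = 145.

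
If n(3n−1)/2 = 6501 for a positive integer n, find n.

66

Set n(3n−1)/2 = 6501, giving 3n² − n − 13002 = 0.
The discriminant is 1 + 24·6501 = 156025, and √156025 = 395.
So n = (1 + 395) / 6 = 396/6 = 66.
Check: 66·(3·66 − 1)/2 = 6501. ✓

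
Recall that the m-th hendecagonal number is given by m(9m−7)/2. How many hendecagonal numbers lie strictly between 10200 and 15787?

11

The n-th hendecagonal number is n(9n−7)/2.
Smallest index with value > 10200: n = 49 (giving 10633).
Largest index with value < 15787: n = 59 (giving 15458).
Indices 49 through 59: 11 terms.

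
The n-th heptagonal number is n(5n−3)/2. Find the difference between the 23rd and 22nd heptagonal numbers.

Consecutive heptagonal numbers differ by 5n − 4: here 5·23 − 4 = 111.

111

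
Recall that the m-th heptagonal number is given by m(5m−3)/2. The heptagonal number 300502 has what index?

347

Set n(5n−3)/2 = 300502, giving 5n² − 3n − 601004 = 0.
The discriminant is 9 + 40·300502 = 12020089, and √12020089 = 3467.
So n = (3 + 3467) / 10 = 3470/10 = 347.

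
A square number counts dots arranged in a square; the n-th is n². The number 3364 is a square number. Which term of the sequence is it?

We need n² = 3364, so n = √3364 = 58.

58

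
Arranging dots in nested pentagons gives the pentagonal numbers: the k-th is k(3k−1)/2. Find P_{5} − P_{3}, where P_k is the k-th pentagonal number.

5·(3·5 − 1)/2 = 35 and 3·(3·3 − 1)/2 = 12.
Difference: 35 − 12 = 23.

23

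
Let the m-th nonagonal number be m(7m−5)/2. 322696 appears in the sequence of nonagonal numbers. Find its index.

304

Set n(7n−5)/2 = 322696, giving 7n² − 5n − 645392 = 0.
The discriminant is 25 + 56·322696 = 18071001, and √18071001 = 4251.
So n = (5 + 4251) / 14 = 4256/14 = 304.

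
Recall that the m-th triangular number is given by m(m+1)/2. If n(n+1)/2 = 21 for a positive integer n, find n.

Set n(n+1)/2 = 21, giving n² + n − 42 = 0.
The discriminant is 1 + 8·21 = 169, and √169 = 13.
So n = (-1 + 13) / 2 = 12/2 = 6.
Check: 6·7/2 = 21. ✓

6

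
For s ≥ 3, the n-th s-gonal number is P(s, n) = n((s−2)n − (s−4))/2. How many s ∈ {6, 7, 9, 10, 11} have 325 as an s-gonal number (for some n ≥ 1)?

2

s = 6: P(6, 13) = 325. ✓
s = 7: P(7, 11) = 286 and P(7, 12) = 342; 325 is not s-gonal.
s = 9: P(9, 10) = 325. ✓
s = 10: P(10, 9) = 297 and P(10, 10) = 370; 325 is not s-gonal.
s = 11: P(11, 8) = 260 and P(11, 9) = 333; 325 is not s-gonal.
Hits: s ∈ {6, 9} → 2.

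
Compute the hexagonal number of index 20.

780

The 20th hexagonal number is n(2n−1) with n = 20.
20·(2·20 − 1) = 20·39 = 780.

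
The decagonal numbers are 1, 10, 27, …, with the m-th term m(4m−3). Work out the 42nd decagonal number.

The 42nd decagonal number is n(4n−3) with n = 42.
42·(4·42 − 3) = 42·165 = 6930.

6930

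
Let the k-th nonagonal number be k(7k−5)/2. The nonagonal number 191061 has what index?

234

Set n(7n−5)/2 = 191061, giving 7n² − 5n − 382122 = 0.
The discriminant is 25 + 56·191061 = 10699441, and √10699441 = 3271.
So n = (5 + 3271) / 14 = 3276/14 = 234.
Check: 234·(7·234 − 5)/2 = 191061. ✓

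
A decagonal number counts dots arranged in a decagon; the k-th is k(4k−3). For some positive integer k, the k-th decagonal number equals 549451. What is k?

Set n(4n−3) = 549451, giving 4n² − 3n − 549451 = 0.
The discriminant is 9 + 16·549451 = 8791225, and √8791225 = 2965.
So n = (3 + 2965) / 8 = 2968/8 = 371.

371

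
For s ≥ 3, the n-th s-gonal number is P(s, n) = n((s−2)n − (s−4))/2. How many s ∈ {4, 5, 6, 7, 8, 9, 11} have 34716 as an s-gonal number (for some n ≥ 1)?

s = 4: P(4, 186) = 34596 and P(4, 187) = 34969; 34716 is not s-gonal.
s = 5: P(5, 152) = 34580 and P(5, 153) = 35037; 34716 is not s-gonal.
s = 6: P(6, 132) = 34716. ✓
s = 7: P(7, 118) = 34633 and P(7, 119) = 35224; 34716 is not s-gonal.
s = 8: P(8, 107) = 34133 and P(8, 108) = 34776; 34716 is not s-gonal.
s = 9: P(9, 99) = 34056 and P(9, 100) = 34750; 34716 is not s-gonal.
s = 11: P(11, 88) = 34540 and P(11, 89) = 35333; 34716 is not s-gonal.
Hits: s ∈ {6} → 1.

1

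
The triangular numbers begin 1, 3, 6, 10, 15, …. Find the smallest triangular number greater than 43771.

Solve n(n+1)/2 > 43771 for integer n.
The largest n with value ≤ 43771 is 295 (since 43660 ≤ 43771 < 43956), so the first above is n = 296, value 43956.

43956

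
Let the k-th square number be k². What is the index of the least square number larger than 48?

7

Solve n² > 48 for integer n.
The largest n with value ≤ 48 is 6 (since 36 ≤ 48 < 49), so the first above is n = 7, value 49.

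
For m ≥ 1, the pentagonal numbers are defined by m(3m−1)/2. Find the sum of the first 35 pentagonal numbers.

Σ i(3i−1)/2 = (3Σi² − Σi) / 2 over i = 1..35.
Σi = 630 and Σi² = 14910.
(3·14910 − 1·630) / 2 = 44100/2 = 22050.

22050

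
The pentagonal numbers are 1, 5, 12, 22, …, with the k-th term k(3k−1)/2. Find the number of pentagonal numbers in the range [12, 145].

8

The n-th pentagonal number is n(3n−1)/2.
Smallest index with value ≥ 12: n = 3 (giving 12).
Largest index with value ≤ 145: n = 10 (giving 145).
Indices 3 through 10: 8 terms.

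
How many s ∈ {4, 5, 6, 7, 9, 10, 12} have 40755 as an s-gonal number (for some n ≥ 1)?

2

s = 4: P(4, 201) = 40401 and P(4, 202) = 40804; 40755 is not s-gonal.
s = 5: P(5, 165) = 40755. ✓
s = 6: P(6, 143) = 40755. ✓
s = 7: P(7, 127) = 40132 and P(7, 128) = 40768; 40755 is not s-gonal.
s = 9: P(9, 108) = 40554 and P(9, 109) = 41311; 40755 is not s-gonal.
s = 10: P(10, 101) = 40501 and P(10, 102) = 41310; 40755 is not s-gonal.
s = 12: P(12, 90) = 40140 and P(12, 91) = 41041; 40755 is not s-gonal.
Hits: s ∈ {5, 6} → 2.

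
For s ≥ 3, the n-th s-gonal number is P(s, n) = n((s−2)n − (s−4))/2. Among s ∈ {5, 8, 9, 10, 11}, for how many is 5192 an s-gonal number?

s = 5: P(5, 59) = 5192. ✓
s = 8: P(8, 41) = 4961 and P(8, 42) = 5208; 5192 is not s-gonal.
s = 9: P(9, 38) = 4959 and P(9, 39) = 5226; 5192 is not s-gonal.
s = 10: P(10, 36) = 5076 and P(10, 37) = 5365; 5192 is not s-gonal.
s = 11: P(11, 34) = 5083 and P(11, 35) = 5390; 5192 is not s-gonal.
Hits: s ∈ {5} → 1.

1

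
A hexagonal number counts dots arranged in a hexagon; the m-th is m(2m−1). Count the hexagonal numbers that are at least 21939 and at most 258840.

256

The n-th hexagonal number is n(2n−1).
Smallest index with value ≥ 21939: n = 105 (giving 21945).
Largest index with value ≤ 258840: n = 360 (giving 258840).
Indices 105 through 360: 256 terms.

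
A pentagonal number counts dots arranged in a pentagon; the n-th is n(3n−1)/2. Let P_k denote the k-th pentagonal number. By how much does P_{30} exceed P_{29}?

Consecutive pentagonal numbers differ by 3n − 2: here 3·30 − 2 = 88.

88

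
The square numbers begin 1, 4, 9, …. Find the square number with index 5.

25

The 5th square number is n² with n = 5.
5² = 25.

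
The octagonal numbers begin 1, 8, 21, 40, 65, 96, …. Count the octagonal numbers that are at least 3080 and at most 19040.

The n-th octagonal number is n(3n−2).
Smallest index with value ≥ 3080: n = 33 (giving 3201).
Largest index with value ≤ 19040: n = 80 (giving 19040).
Indices 33 through 80: 48 terms.

48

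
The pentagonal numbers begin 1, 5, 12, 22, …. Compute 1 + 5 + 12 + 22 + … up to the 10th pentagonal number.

550

Σ i(3i−1)/2 = (3Σi² − Σi) / 2 over i = 1..10.
Σi = 55 and Σi² = 385.
(3·385 − 1·55) / 2 = 1100/2 = 550.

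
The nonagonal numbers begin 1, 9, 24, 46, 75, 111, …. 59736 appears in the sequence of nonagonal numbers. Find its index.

Set n(7n−5)/2 = 59736, giving 7n² − 5n − 119472 = 0.
The discriminant is 25 + 56·59736 = 3345241, and √3345241 = 1829.
So n = (5 + 1829) / 14 = 1834/14 = 131.

131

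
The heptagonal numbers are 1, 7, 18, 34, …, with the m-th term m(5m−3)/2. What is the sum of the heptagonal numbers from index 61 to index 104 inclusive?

760980

Σ i(5i−3)/2 = (5Σi² − 3Σi) / 2 over i = 61..104.
Σi = 5460 − 1830 = 3630 and Σi² = 380380 − 73810 = 306570.
(5·306570 − 3·3630) / 2 = 1521960/2 = 760980.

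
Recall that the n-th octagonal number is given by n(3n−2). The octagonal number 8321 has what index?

53

Set n(3n−2) = 8321, giving 3n² − 2n − 8321 = 0.
The discriminant is 4 + 12·8321 = 99856, and √99856 = 316.
So n = (2 + 316) / 6 = 318/6 = 53.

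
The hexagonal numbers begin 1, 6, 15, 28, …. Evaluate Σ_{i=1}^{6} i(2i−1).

Σ i(2i−1) = 2Σi² − Σi over i = 1..6.
Σi = 21 and Σi² = 91.
2·91 − 1·21 = 161.

161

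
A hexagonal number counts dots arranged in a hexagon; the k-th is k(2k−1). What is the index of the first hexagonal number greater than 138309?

264

Solve n(2n−1) > 138309 for integer n.
The largest n with value ≤ 138309 is 263 (since 138075 ≤ 138309 < 139128), so the first above is n = 264, value 139128.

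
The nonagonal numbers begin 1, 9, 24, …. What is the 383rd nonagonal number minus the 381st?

383·(7·383 − 5)/2 = 512454 and 381·(7·381 − 5)/2 = 507111.
Difference: 512454 − 507111 = 5343.

5343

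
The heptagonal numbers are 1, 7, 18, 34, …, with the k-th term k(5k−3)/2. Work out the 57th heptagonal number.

8037

57·(5·57 − 3)/2 = 57·282/2 = 57·141 = 8037.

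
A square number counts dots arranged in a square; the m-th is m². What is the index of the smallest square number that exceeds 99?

Solve n² > 99 for integer n.
The largest n with value ≤ 99 is 9 (since 81 ≤ 99 < 100), so the first above is n = 10, value 100.

10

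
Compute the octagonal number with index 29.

2465

The 29th octagonal number is n(3n−2) with n = 29.
29·(3·29 − 2) = 29·85 = 2465.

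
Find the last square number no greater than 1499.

Solve n² ≤ 1499 for integer n.
n = 38 gives 1444 ≤ 1499, while n = 39 gives 1521 > 1499; so the answer is 1444.

1444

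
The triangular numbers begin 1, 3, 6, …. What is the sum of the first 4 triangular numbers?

Σ i(i+1)/2 = (Σi² + Σi) / 2 over i = 1..4.
Σi = 10 and Σi² = 30.
(1·30 + 1·10) / 2 = 40/2 = 20.

20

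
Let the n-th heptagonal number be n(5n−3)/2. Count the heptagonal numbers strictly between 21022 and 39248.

The n-th heptagonal number is n(5n−3)/2.
Smallest index with value > 21022: n = 93 (giving 21483).
Largest index with value < 39248: n = 125 (giving 38875).
Indices 93 through 125: 33 terms.

33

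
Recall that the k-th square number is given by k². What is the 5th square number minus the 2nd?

21

5² = 25 and 2² = 4.
Difference: 25 − 4 = 21.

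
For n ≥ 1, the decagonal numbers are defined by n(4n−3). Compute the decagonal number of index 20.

1540

The 20th decagonal number is n(4n−3) with n = 20.
20·(4·20 − 3) = 20·77 = 1540.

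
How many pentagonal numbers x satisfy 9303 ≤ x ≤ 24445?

The n-th pentagonal number is n(3n−1)/2.
Smallest index with value ≥ 9303: n = 79 (giving 9322).
Largest index with value ≤ 24445: n = 127 (giving 24130).
Indices 79 through 127: 49 terms.

49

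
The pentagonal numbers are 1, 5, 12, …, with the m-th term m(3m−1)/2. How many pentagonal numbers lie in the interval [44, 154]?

The n-th pentagonal number is n(3n−1)/2.
Smallest index with value ≥ 44: n = 6 (giving 51).
Largest index with value ≤ 154: n = 10 (giving 145).
Indices 6 through 10: 5 terms.

5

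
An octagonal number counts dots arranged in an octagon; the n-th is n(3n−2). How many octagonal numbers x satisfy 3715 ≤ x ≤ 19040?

The n-th octagonal number is n(3n−2).
Smallest index with value ≥ 3715: n = 36 (giving 3816).
Largest index with value ≤ 19040: n = 80 (giving 19040).
Indices 36 through 80: 45 terms.

45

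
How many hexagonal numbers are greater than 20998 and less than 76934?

94

The n-th hexagonal number is n(2n−1).
Smallest index with value > 20998: n = 103 (giving 21115).
Largest index with value < 76934: n = 196 (giving 76636).
Indices 103 through 196: 94 terms.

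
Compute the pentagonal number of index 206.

63551

The 206th pentagonal number is n(3n−1)/2 with n = 206.
206·(3·206 − 1)/2 = 206·617/2 = 63551.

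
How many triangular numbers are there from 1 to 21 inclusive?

6

The n-th triangular number is n(n+1)/2.
Smallest index with value ≥ 1: n = 1 (giving 1).
Largest index with value ≤ 21: n = 6 (giving 21).
Indices 1 through 6: 6 terms.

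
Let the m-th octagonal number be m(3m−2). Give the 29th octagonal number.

29·(3·29 − 2) = 29·85 = 2465.

2465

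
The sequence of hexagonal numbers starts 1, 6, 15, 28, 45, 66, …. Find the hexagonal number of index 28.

The 28th hexagonal number is n(2n−1) with n = 28.
28·(2·28 − 1) = 28·55 = 1540.

1540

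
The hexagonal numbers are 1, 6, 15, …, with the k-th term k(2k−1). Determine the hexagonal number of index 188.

The 188th hexagonal number is n(2n−1) with n = 188.
188·(2·188 − 1) = 188·375 = 70500.

70500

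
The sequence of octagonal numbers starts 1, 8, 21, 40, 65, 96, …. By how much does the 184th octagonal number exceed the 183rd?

1099

Consecutive octagonal numbers differ by 6n − 5: here 6·184 − 5 = 1099.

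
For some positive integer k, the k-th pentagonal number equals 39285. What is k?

162

Set n(3n−1)/2 = 39285, giving 3n² − n − 78570 = 0.
The discriminant is 1 + 24·39285 = 942841, and √942841 = 971.
So n = (1 + 971) / 6 = 972/6 = 162.
Check: 162·(3·162 − 1)/2 = 39285. ✓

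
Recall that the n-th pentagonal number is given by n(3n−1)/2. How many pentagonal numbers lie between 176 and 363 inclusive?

5

The n-th pentagonal number is n(3n−1)/2.
Smallest index with value ≥ 176: n = 11 (giving 176).
Largest index with value ≤ 363: n = 15 (giving 330).
Indices 11 through 15: 5 terms.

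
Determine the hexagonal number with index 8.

The 8th hexagonal number is n(2n−1) with n = 8.
8·(2·8 − 1) = 8·15 = 120.

120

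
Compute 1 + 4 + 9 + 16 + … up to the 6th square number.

91

Σ_{i=1}^{6} i² = 6·7·13/6 = 91.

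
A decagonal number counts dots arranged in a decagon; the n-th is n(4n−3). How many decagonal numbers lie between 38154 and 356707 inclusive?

201

The n-th decagonal number is n(4n−3).
Smallest index with value ≥ 38154: n = 99 (giving 38907).
Largest index with value ≤ 356707: n = 299 (giving 356707).
Indices 99 through 299: 201 terms.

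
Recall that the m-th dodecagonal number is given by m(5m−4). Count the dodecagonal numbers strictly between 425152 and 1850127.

The n-th dodecagonal number is n(5n−4).
Smallest index with value > 425152: n = 293 (giving 428073).
Largest index with value < 1850127: n = 608 (giving 1845888).
Indices 293 through 608: 316 terms.

316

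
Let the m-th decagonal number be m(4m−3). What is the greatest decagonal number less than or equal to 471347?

Solve n(4n−3) ≤ 471347 for integer n.
n = 343 gives 469567 ≤ 471347, while n = 344 gives 472312 > 471347; so the answer is 469567.

469567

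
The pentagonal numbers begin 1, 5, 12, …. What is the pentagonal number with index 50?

3725

50·(3·50 − 1)/2 = 50·149/2 = 3725.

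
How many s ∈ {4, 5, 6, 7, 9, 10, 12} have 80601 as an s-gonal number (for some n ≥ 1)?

1

s = 4: P(4, 283) = 80089 and P(4, 284) = 80656; 80601 is not s-gonal.
s = 5: P(5, 231) = 79926 and P(5, 232) = 80620; 80601 is not s-gonal.
s = 6: P(6, 201) = 80601. ✓
s = 7: P(7, 179) = 79834 and P(7, 180) = 80730; 80601 is not s-gonal.
s = 9: P(9, 152) = 80484 and P(9, 153) = 81549; 80601 is not s-gonal.
s = 10: P(10, 142) = 80230 and P(10, 143) = 81367; 80601 is not s-gonal.
s = 12: P(12, 127) = 80137 and P(12, 128) = 81408; 80601 is not s-gonal.
Hits: s ∈ {6} → 1.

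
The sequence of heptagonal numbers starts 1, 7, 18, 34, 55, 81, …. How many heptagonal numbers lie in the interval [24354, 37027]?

The n-th heptagonal number is n(5n−3)/2.
Smallest index with value ≥ 24354: n = 99 (giving 24354).
Largest index with value ≤ 37027: n = 122 (giving 37027).
Indices 99 through 122: 24 terms.

24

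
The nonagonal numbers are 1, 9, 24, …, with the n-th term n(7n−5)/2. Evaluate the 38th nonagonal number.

4959

The 38th nonagonal number is n(7n−5)/2 with n = 38.
38·(7·38 − 5)/2 = 38·261/2 = 4959.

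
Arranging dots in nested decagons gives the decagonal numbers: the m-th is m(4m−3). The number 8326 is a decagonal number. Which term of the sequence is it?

Set n(4n−3) = 8326, giving 4n² − 3n − 8326 = 0.
So n = (3 + 365) / 8 = 368/8 = 46.
Check: 46·(4·46 − 3) = 8326. ✓

46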